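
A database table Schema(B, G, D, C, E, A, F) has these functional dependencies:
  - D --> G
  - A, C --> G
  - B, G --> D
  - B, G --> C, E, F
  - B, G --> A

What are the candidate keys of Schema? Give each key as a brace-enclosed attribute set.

{A, B, C}, {B, D}, {B, G}

Attributes never on any right-hand side: {B} — every candidate key must contain it.
{B, D}⁺ = {A, B, C, D, E, F, G} — all of the relation — so {B, D} is a candidate key.
{B, G}⁺ = {A, B, C, D, E, F, G} — all of the relation — so {B, G} is a candidate key.
{A, B, C}⁺ = {A, B, C, D, E, F, G} — all of the relation — so {A, B, C} is a candidate key.
These are minimal and exhaustive — every other superkey contains one of them.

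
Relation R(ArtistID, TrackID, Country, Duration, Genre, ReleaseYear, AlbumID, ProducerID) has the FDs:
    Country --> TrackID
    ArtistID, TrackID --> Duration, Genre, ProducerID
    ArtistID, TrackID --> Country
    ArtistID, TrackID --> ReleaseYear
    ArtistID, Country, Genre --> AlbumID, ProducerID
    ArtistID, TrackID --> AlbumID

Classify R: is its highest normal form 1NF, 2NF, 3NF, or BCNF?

3NF

Candidate keys: {ArtistID, Country}, {ArtistID, TrackID}. Prime attributes: {ArtistID, Country, TrackID}.
Country --> TrackID breaks BCNF: {Country}⁺ = {Country, TrackID}, so {Country} is not a superkey.
Since {TrackID} ⊆ prime attributes and every other non-superkey FD also has a prime right side, the schema is in 3NF.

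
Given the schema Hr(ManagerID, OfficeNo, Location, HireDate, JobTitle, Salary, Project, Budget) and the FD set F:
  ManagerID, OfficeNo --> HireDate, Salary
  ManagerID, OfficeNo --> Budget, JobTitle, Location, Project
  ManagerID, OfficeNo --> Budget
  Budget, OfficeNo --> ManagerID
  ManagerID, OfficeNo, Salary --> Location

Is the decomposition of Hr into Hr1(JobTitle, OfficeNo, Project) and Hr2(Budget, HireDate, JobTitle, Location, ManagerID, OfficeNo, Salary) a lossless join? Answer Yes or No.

No

Hr1 ∩ Hr2 = {JobTitle, OfficeNo}; its closure under F is {JobTitle, OfficeNo}.
The closure covers neither Hr1 nor Hr2 entirely; the join is not lossless.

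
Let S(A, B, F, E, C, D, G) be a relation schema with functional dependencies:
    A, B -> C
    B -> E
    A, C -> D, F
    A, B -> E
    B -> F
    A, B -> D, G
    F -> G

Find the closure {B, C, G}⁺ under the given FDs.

{B, C, E, F, G}

Start with {B, C, G}.
B -> E applies; add {E} → now {B, C, E, G}.
B -> F applies; add {F} → now {B, C, E, F, G}.
No further FD applies.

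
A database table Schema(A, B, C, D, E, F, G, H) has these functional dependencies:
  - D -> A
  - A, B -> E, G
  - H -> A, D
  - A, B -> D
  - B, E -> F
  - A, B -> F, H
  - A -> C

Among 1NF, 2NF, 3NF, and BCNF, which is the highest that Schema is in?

1NF

Candidate keys: {A, B}, {B, D}, {B, H}. Prime attributes: {A, B, D, H}.
For D -> A we have {D}⁺ = {A, C, D}; {D} is not a superkey, so BCNF fails.
B, E -> F determines the non-prime attribute {F} from a non-superkey — 3NF is violated.
{A} is a proper subset of the key {A, B}, and {A}⁺ contains the non-prime attribute {C} — a partial dependency, so 2NF is violated.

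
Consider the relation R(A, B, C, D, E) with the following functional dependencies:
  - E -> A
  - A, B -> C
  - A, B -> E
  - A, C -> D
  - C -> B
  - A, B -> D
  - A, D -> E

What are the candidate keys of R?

{A, B}, {A, C}, {B, E}, {C, E}

Closure of {A, B} is {A, B, C, D, E}, the whole schema; {A, B} is a candidate key.
Closure of {A, C} is {A, B, C, D, E}, the whole schema; {A, C} is a candidate key.
Closure of {B, E} is {A, B, C, D, E}, the whole schema; {B, E} is a candidate key.
Closure of {C, E} is {A, B, C, D, E}, the whole schema; {C, E} is a candidate key.
No proper subset of any of these is a key, and no other minimal superkey exists.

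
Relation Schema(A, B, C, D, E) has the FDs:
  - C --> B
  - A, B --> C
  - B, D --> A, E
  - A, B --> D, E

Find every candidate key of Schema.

{A, B}, {A, C}, {B, D}, {C, D}

Closure of {A, B} is {A, B, C, D, E}, the whole schema; {A, B} is a candidate key.
Closure of {A, C} is {A, B, C, D, E}, the whole schema; {A, C} is a candidate key.
Closure of {B, D} is {A, B, C, D, E}, the whole schema; {B, D} is a candidate key.
Closure of {C, D} is {A, B, C, D, E}, the whole schema; {C, D} is a candidate key.
Any other superkey properly contains one of these, so there are no further candidate keys.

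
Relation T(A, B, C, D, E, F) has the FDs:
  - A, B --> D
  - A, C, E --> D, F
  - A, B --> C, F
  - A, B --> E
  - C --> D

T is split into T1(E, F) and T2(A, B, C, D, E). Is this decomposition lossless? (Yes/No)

No

The shared attributes are {E} and {E}⁺ = {E}.
Neither T1 nor T2 is contained in that closure, so the decomposition is lossy.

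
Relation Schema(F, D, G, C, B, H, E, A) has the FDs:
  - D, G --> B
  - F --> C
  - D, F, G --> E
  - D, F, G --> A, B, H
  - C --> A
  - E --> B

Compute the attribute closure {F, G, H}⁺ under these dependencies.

{A, C, F, G, H}

Start with {F, G, H}.
F --> C applies; add {C} → now {C, F, G, H}.
C --> A applies; add {A} → now {A, C, F, G, H}.
No further FD applies.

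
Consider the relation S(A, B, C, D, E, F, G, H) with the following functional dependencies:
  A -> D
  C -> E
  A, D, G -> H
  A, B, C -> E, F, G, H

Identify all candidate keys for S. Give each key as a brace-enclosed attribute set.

{A, B, C}

Attributes never on any right-hand side: {A, B, C} — every candidate key must contain all of them.
Closure of {A, B, C} is {A, B, C, D, E, F, G, H}, the whole schema; {A, B, C} is a candidate key.
No smaller or unrelated set reaches every attribute, so there are no other keys.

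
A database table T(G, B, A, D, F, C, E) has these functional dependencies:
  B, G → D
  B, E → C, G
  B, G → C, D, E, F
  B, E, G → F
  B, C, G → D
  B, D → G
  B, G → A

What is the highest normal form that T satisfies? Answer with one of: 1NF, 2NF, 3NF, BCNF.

BCNF

Candidate keys: {B, D}, {B, E}, {B, G}. Prime attributes: {B, D, E, G}.
Each dependency's left side is a superkey — BCNF holds.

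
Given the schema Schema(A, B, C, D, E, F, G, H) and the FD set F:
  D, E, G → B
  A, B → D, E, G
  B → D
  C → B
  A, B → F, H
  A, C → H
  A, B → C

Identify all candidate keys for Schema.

Attributes never on any right-hand side: {A} — every candidate key must contain it.
{A, B} is a candidate key since {A, B}⁺ = {A, B, C, D, E, F, G, H} covers every attribute.
{A, C} is a candidate key since {A, C}⁺ = {A, B, C, D, E, F, G, H} covers every attribute.
{A, D, E, G} is a candidate key since {A, D, E, G}⁺ = {A, B, C, D, E, F, G, H} covers every attribute.
Any other superkey properly contains one of these, so there are no further candidate keys.

{A, B}, {A, C}, {A, D, E, G}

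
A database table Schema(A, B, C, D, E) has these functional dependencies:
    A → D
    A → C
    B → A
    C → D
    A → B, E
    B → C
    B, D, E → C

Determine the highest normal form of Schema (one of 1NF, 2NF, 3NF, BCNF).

2NF

Candidate keys: {A}, {B}. Prime attributes: {A, B}.
For C → D we have {C}⁺ = {C, D}; {C} is not a superkey, so BCNF fails.
C → D determines the non-prime attribute {D} from a non-superkey — 3NF is violated.
With only single-attribute keys there can be no partial dependency, so 2NF holds.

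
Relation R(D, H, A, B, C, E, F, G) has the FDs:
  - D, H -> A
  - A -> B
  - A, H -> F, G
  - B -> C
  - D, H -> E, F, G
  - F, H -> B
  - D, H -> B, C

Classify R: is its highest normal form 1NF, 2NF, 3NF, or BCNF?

Candidate key: {D, H}. Prime attributes: {D, H}.
A -> B: {A}⁺ = {A, B, C}, which is not all of the attributes, so the left side is not a superkey — BCNF is violated.
A -> B determines the non-prime attribute {B} from a non-superkey — 3NF is violated.
Checking every proper subset of each key, none determines a non-prime attribute — 2NF is satisfied.

2NF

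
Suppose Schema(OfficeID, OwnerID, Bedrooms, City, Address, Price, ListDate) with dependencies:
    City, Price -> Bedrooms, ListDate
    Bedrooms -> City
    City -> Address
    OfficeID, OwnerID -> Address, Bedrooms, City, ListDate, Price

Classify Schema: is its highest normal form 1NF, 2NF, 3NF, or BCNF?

2NF

Candidate key: {OfficeID, OwnerID}. Prime attributes: {OfficeID, OwnerID}.
For City, Price -> Bedrooms, ListDate we have {City, Price}⁺ = {Address, Bedrooms, City, ListDate, Price}; {City, Price} is not a superkey, so BCNF fails.
Because {Bedrooms, ListDate} are non-prime and the left side of City, Price -> Bedrooms, ListDate is not a superkey, the relation is not in 3NF.
No non-prime attribute depends on a proper subset of any candidate key, so 2NF holds.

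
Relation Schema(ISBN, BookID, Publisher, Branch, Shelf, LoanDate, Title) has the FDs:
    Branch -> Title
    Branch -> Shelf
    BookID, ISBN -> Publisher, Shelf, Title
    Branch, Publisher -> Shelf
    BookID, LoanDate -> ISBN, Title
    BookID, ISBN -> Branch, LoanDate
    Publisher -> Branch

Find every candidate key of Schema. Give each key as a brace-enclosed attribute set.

{BookID, ISBN}, {BookID, LoanDate}

Attributes never on any right-hand side: {BookID} — every candidate key must contain it.
{BookID, ISBN}⁺ = {BookID, Branch, ISBN, LoanDate, Publisher, Shelf, Title}, which is every attribute, so {BookID, ISBN} is a candidate key.
{BookID, LoanDate}⁺ = {BookID, Branch, ISBN, LoanDate, Publisher, Shelf, Title}, which is every attribute, so {BookID, LoanDate} is a candidate key.
Any other superkey properly contains one of these, so there are no further candidate keys.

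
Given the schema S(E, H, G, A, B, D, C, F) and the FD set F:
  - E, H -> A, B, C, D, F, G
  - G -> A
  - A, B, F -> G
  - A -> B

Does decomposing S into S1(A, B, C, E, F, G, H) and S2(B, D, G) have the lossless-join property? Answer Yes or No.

No

Common attributes: {B, G}; their closure is {A, B, G}.
The closure covers neither S1 nor S2 entirely; the join is not lossless.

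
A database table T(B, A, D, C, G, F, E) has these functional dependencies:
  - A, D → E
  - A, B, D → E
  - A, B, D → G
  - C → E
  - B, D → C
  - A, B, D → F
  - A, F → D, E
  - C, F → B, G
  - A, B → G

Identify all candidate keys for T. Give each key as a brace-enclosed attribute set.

No FD produces {A}, so it must be in every candidate key.
{A, B, D}⁺ = {A, B, C, D, E, F, G}, which is every attribute, so {A, B, D} is a candidate key.
{A, B, F}⁺ = {A, B, C, D, E, F, G}, which is every attribute, so {A, B, F} is a candidate key.
{A, C, F}⁺ = {A, B, C, D, E, F, G}, which is every attribute, so {A, C, F} is a candidate key.
Any other superkey properly contains one of these, so there are no further candidate keys.

{A, B, D}, {A, B, F}, {A, C, F}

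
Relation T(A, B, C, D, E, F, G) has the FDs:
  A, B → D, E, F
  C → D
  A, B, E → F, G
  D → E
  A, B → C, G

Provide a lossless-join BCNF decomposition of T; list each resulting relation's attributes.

{A, B, C, F, G}; {C, D}; {D, E}

Candidate key of the original relation: {A, B}.
{A, B, C, D, E, F, G}: {C} determines {C, D, E} here but is not a superkey — split on C → D, E, giving {C, D, E} and {A, B, C, F, G}.
{C, D, E}: {D} determines {D, E} here but is not a superkey — split on D → E, giving {D, E} and {C, D}.
{D, E} is in BCNF.
{C, D} is in BCNF.
{A, B, C, F, G} is in BCNF.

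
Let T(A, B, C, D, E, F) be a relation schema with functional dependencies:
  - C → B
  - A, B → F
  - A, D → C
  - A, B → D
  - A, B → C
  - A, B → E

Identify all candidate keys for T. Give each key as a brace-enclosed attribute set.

No FD produces {A}, so it must be in every candidate key.
Closure of {A, B} is {A, B, C, D, E, F}, the whole schema; {A, B} is a candidate key.
Closure of {A, C} is {A, B, C, D, E, F}, the whole schema; {A, C} is a candidate key.
Closure of {A, D} is {A, B, C, D, E, F}, the whole schema; {A, D} is a candidate key.
Any other superkey properly contains one of these, so there are no further candidate keys.

{A, B}, {A, C}, {A, D}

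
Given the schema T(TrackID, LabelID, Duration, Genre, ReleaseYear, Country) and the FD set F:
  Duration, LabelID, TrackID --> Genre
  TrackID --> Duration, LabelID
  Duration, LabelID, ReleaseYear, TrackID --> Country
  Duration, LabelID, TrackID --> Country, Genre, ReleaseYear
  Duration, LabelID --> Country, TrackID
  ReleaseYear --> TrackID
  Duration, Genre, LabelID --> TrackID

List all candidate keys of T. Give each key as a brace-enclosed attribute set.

{Duration, LabelID}, {ReleaseYear}, {TrackID}

Closure of {ReleaseYear} is {Country, Duration, Genre, LabelID, ReleaseYear, TrackID}, the whole schema; {ReleaseYear} is a candidate key.
Closure of {TrackID} is {Country, Duration, Genre, LabelID, ReleaseYear, TrackID}, the whole schema; {TrackID} is a candidate key.
Closure of {Duration, LabelID} is {Country, Duration, Genre, LabelID, ReleaseYear, TrackID}, the whole schema; {Duration, LabelID} is a candidate key.
Any other superkey properly contains one of these, so there are no further candidate keys.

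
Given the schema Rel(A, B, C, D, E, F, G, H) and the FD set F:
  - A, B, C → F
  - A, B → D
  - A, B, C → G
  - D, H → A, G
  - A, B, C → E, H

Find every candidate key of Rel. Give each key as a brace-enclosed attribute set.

No FD produces {B, C}, so they must be in every candidate key.
{A, B, C}⁺ = {A, B, C, D, E, F, G, H} — all of the relation — so {A, B, C} is a candidate key.
{B, C, D, H}⁺ = {A, B, C, D, E, F, G, H} — all of the relation — so {B, C, D, H} is a candidate key.
No proper subset of any of these is a key, and no other minimal superkey exists.

{A, B, C}, {B, C, D, H}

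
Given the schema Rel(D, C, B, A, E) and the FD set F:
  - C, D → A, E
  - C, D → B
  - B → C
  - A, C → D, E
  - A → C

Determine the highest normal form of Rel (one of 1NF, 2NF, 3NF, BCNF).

3NF

Candidate keys: {A}, {B, D}, {C, D}. Prime attributes: {A, B, C, D}.
B → C: {B}⁺ = {B, C}, which is not all of the attributes, so the left side is not a superkey — BCNF is violated.
Since {C} ⊆ prime attributes and every other non-superkey FD also has a prime right side, the schema is in 3NF.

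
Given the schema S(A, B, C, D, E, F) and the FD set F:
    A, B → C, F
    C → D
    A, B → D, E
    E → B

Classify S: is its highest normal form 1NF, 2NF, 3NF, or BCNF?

Candidate keys: {A, B}, {A, E}. Prime attributes: {A, B, E}.
C → D breaks BCNF: {C}⁺ = {C, D}, so {C} is not a superkey.
C → D has non-prime {D} on the right and a non-superkey on the left, so 3NF fails.
No proper subset of a key has a non-prime attribute in its closure, so there is no partial dependency; 2NF holds.

2NF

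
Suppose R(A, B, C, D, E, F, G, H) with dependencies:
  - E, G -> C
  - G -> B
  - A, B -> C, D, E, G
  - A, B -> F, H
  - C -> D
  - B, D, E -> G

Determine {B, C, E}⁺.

Start with {B, C, E}.
C -> D applies; add {D} → now {B, C, D, E}.
B, D, E -> G applies; add {G} → now {B, C, D, E, G}.
No further FD applies.

{B, C, D, E, G}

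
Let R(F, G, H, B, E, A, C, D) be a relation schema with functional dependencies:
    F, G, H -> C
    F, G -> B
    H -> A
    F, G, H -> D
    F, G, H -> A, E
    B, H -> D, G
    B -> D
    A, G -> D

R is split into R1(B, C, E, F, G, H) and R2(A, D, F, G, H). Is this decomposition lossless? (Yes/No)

Yes

R1 ∩ R2 = {F, G, H}; its closure under F is {A, B, C, D, E, F, G, H}.
This includes all of R1, so the common attributes are a superkey of R1 — the join is lossless.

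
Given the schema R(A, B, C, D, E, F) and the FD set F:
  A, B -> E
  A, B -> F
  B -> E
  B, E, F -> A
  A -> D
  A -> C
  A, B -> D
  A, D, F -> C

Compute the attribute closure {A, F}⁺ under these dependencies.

Start with {A, F}.
A -> D applies; add {D} → now {A, D, F}.
A -> C applies; add {C} → now {A, C, D, F}.
No further FD applies.

{A, C, D, F}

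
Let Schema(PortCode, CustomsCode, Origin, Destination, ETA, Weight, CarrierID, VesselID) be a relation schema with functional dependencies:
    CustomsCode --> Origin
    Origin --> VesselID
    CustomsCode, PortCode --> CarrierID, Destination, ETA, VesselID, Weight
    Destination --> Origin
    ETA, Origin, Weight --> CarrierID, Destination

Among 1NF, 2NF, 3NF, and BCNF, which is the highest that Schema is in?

Candidate key: {CustomsCode, PortCode}. Prime attributes: {CustomsCode, PortCode}.
CustomsCode --> Origin breaks BCNF: {CustomsCode}⁺ = {CustomsCode, Origin, VesselID}, so {CustomsCode} is not a superkey.
CustomsCode --> Origin has non-prime {Origin} on the right and a non-superkey on the left, so 3NF fails.
{CustomsCode} is a proper subset of the key {CustomsCode, PortCode}, and {CustomsCode}⁺ contains the non-prime attributes {Origin, VesselID} — a partial dependency, so 2NF is violated.

1NF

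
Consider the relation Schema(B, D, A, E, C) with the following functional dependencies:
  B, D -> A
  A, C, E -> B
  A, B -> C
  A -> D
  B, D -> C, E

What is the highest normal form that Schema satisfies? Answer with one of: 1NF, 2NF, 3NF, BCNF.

Candidate keys: {A, B}, {A, C, E}, {B, D}. Prime attributes: {A, B, C, D, E}.
A -> D breaks BCNF: {A}⁺ = {A, D}, so {A} is not a superkey.
But every attribute on its right side ({D}) is prime, and the same holds for every other non-superkey FD, so 3NF still holds.

3NF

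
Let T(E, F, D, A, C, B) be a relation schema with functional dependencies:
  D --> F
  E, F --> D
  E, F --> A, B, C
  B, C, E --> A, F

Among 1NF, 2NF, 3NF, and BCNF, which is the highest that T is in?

3NF

Candidate keys: {B, C, E}, {D, E}, {E, F}. Prime attributes: {B, C, D, E, F}.
For D --> F we have {D}⁺ = {D, F}; {D} is not a superkey, so BCNF fails.
Since {F} ⊆ prime attributes and every other non-superkey FD also has a prime right side, the schema is in 3NF.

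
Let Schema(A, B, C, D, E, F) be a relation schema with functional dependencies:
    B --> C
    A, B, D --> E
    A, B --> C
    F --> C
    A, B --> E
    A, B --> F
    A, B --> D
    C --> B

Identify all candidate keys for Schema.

{A, B}, {A, C}, {A, F}

No FD produces {A}, so it must be in every candidate key.
{A, B}⁺ = {A, B, C, D, E, F} — all of the relation — so {A, B} is a candidate key.
{A, C}⁺ = {A, B, C, D, E, F} — all of the relation — so {A, C} is a candidate key.
{A, F}⁺ = {A, B, C, D, E, F} — all of the relation — so {A, F} is a candidate key.
Any other superkey properly contains one of these, so there are no further candidate keys.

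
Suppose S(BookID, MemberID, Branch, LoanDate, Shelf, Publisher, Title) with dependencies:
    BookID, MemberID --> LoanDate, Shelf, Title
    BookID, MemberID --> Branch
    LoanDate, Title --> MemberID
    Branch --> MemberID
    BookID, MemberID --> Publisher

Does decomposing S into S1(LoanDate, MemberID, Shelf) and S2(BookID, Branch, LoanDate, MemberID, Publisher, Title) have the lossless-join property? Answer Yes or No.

No

The shared attributes are {LoanDate, MemberID} and {LoanDate, MemberID}⁺ = {LoanDate, MemberID}.
S1 ⊄ {LoanDate, MemberID} and S2 ⊄ {LoanDate, MemberID}, so the split is lossy.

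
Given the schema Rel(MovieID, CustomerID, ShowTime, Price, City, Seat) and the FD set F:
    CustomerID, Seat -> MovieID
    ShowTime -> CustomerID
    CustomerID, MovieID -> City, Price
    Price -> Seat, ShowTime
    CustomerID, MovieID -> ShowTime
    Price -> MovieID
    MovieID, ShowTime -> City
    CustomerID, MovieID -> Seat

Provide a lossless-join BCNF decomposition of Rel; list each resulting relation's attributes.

{City, MovieID, Price, Seat, ShowTime}; {CustomerID, ShowTime}

Candidate keys of the original relation: {CustomerID, MovieID}, {CustomerID, Seat}, {MovieID, ShowTime}, {Price}, {Seat, ShowTime}.
Within {City, CustomerID, MovieID, Price, Seat, ShowTime}: {ShowTime}⁺ ∩ {City, CustomerID, MovieID, Price, Seat, ShowTime} = {CustomerID, ShowTime}, not the whole set, so ShowTime -> CustomerID violates BCNF; decompose into {CustomerID, ShowTime} and {City, MovieID, Price, Seat, ShowTime}.
{CustomerID, ShowTime} is in BCNF.
{City, MovieID, Price, Seat, ShowTime} is in BCNF.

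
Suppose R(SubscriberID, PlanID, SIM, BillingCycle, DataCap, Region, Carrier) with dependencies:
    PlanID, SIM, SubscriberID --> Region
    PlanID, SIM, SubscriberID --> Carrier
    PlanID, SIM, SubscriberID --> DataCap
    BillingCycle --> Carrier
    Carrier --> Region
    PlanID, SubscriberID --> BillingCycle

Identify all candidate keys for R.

{PlanID, SIM, SubscriberID}

No FD produces {PlanID, SIM, SubscriberID}, so they must be in every candidate key.
{PlanID, SIM, SubscriberID} is a candidate key since {PlanID, SIM, SubscriberID}⁺ = {BillingCycle, Carrier, DataCap, PlanID, Region, SIM, SubscriberID} covers every attribute.
No smaller or unrelated set reaches every attribute, so there are no other keys.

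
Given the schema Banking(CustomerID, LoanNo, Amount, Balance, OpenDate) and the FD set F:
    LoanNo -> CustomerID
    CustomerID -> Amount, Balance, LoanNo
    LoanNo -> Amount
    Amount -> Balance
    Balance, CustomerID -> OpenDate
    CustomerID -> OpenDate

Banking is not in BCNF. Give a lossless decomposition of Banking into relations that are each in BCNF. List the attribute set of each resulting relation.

Candidate keys of the original relation: {CustomerID}, {LoanNo}.
Within {Amount, Balance, CustomerID, LoanNo, OpenDate}: {Amount}⁺ ∩ {Amount, Balance, CustomerID, LoanNo, OpenDate} = {Amount, Balance}, not the whole set, so Amount -> Balance violates BCNF; decompose into {Amount, Balance} and {Amount, CustomerID, LoanNo, OpenDate}.
{Amount, Balance} has no BCNF violation.
{Amount, CustomerID, LoanNo, OpenDate} has no BCNF violation.

{Amount, Balance}; {Amount, CustomerID, LoanNo, OpenDate}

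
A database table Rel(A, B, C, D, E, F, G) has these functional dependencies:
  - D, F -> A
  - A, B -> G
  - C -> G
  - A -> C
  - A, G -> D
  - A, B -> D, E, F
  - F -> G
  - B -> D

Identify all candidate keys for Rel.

{A, B}, {B, F}

Attributes never on any right-hand side: {B} — every candidate key must contain it.
{A, B} is a candidate key since {A, B}⁺ = {A, B, C, D, E, F, G} covers every attribute.
{B, F} is a candidate key since {B, F}⁺ = {A, B, C, D, E, F, G} covers every attribute.
These are minimal and exhaustive — every other superkey contains one of them.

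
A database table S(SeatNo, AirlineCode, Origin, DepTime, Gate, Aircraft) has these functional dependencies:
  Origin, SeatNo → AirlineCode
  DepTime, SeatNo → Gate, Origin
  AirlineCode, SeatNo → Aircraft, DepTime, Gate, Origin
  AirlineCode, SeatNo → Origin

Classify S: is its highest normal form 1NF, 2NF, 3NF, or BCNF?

Candidate keys: {AirlineCode, SeatNo}, {DepTime, SeatNo}, {Origin, SeatNo}. Prime attributes: {AirlineCode, DepTime, Origin, SeatNo}.
The left-hand side of every FD is a superkey, so BCNF is satisfied.

BCNF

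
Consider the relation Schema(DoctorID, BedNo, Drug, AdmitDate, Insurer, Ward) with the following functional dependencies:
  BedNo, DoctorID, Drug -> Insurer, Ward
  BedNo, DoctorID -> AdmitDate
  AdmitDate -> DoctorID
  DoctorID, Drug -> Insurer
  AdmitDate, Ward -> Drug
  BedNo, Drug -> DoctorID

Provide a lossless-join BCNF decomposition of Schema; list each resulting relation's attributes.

Candidate keys of the original relation: {AdmitDate, BedNo, Ward}, {BedNo, DoctorID, Ward}, {BedNo, Drug}.
{AdmitDate, BedNo, DoctorID, Drug, Insurer, Ward}: {BedNo, DoctorID} determines {AdmitDate, BedNo, DoctorID} here but is not a superkey — split on BedNo, DoctorID -> AdmitDate, giving {AdmitDate, BedNo, DoctorID} and {BedNo, DoctorID, Drug, Insurer, Ward}.
{AdmitDate, BedNo, DoctorID}: {AdmitDate} determines {AdmitDate, DoctorID} here but is not a superkey — split on AdmitDate -> DoctorID, giving {AdmitDate, DoctorID} and {AdmitDate, BedNo}.
{AdmitDate, DoctorID} is in BCNF.
{AdmitDate, BedNo} is in BCNF.
{BedNo, DoctorID, Drug, Insurer, Ward}: {DoctorID, Drug} determines {DoctorID, Drug, Insurer} here but is not a superkey — split on DoctorID, Drug -> Insurer, giving {DoctorID, Drug, Insurer} and {BedNo, DoctorID, Drug, Ward}.
{DoctorID, Drug, Insurer} is in BCNF.
{BedNo, DoctorID, Drug, Ward} is in BCNF.

{AdmitDate, BedNo}; {AdmitDate, DoctorID}; {BedNo, DoctorID, Drug, Ward}; {DoctorID, Drug, Insurer}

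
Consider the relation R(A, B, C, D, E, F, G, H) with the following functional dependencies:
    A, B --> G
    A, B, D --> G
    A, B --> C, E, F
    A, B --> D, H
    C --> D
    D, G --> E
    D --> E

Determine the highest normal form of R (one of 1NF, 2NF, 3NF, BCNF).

2NF

Candidate key: {A, B}. Prime attributes: {A, B}.
For C --> D we have {C}⁺ = {C, D, E}; {C} is not a superkey, so BCNF fails.
C --> D has non-prime {D} on the right and a non-superkey on the left, so 3NF fails.
No proper subset of a key has a non-prime attribute in its closure, so there is no partial dependency; 2NF holds.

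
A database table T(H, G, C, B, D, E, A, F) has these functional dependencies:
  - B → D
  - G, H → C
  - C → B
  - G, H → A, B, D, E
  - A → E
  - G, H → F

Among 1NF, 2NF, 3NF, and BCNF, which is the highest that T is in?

Candidate key: {G, H}. Prime attributes: {G, H}.
B → D breaks BCNF: {B}⁺ = {B, D}, so {B} is not a superkey.
Because {D} is non-prime and the left side of B → D is not a superkey, the relation is not in 3NF.
No proper subset of a key has a non-prime attribute in its closure, so there is no partial dependency; 2NF holds.

2NF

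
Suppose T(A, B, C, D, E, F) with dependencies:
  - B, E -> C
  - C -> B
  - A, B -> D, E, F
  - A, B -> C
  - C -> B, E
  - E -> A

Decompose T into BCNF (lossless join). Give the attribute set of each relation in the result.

Candidate keys of the original relation: {A, B}, {B, E}, {C}.
{A, B, C, D, E, F}: {E} determines {A, E} here but is not a superkey — split on E -> A, giving {A, E} and {B, C, D, E, F}.
{A, E} has no BCNF violation.
{B, C, D, E, F} has no BCNF violation.

{A, E}; {B, C, D, E, F}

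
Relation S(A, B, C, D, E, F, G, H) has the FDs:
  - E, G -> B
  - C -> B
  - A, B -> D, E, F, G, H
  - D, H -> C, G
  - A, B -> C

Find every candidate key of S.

{A} never appears on the right of any FD, so every key must include it.
{A, B} is a candidate key since {A, B}⁺ = {A, B, C, D, E, F, G, H} covers every attribute.
{A, C} is a candidate key since {A, C}⁺ = {A, B, C, D, E, F, G, H} covers every attribute.
{A, D, H} is a candidate key since {A, D, H}⁺ = {A, B, C, D, E, F, G, H} covers every attribute.
{A, E, G} is a candidate key since {A, E, G}⁺ = {A, B, C, D, E, F, G, H} covers every attribute.
These are minimal and exhaustive — every other superkey contains one of them.

{A, B}, {A, C}, {A, D, H}, {A, E, G}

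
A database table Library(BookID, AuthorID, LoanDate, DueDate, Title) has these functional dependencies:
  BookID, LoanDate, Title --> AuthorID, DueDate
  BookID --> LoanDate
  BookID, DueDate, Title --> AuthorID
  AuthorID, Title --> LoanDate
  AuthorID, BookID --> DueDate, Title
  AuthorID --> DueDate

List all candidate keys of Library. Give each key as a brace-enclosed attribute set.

{AuthorID, BookID}, {BookID, Title}

Attributes never on any right-hand side: {BookID} — every candidate key must contain it.
Closure of {AuthorID, BookID} is {AuthorID, BookID, DueDate, LoanDate, Title}, the whole schema; {AuthorID, BookID} is a candidate key.
Closure of {BookID, Title} is {AuthorID, BookID, DueDate, LoanDate, Title}, the whole schema; {BookID, Title} is a candidate key.
These are minimal and exhaustive — every other superkey contains one of them.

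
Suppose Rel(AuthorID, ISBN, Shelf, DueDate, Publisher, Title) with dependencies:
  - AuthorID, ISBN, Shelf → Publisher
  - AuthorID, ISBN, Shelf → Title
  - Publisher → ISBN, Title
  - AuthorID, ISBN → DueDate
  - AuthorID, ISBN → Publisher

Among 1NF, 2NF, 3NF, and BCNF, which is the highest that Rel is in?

Candidate keys: {AuthorID, ISBN, Shelf}, {AuthorID, Publisher, Shelf}. Prime attributes: {AuthorID, ISBN, Publisher, Shelf}.
Publisher → ISBN, Title breaks BCNF: {Publisher}⁺ = {ISBN, Publisher, Title}, so {Publisher} is not a superkey.
Publisher → ISBN, Title determines the non-prime attribute {Title} from a non-superkey — 3NF is violated.
Since {AuthorID, ISBN} ⊂ {AuthorID, ISBN, Shelf} and {AuthorID, ISBN}⁺ ⊇ {DueDate, Title} with {DueDate, Title} non-prime, there is a partial dependency; 2NF fails.

1NF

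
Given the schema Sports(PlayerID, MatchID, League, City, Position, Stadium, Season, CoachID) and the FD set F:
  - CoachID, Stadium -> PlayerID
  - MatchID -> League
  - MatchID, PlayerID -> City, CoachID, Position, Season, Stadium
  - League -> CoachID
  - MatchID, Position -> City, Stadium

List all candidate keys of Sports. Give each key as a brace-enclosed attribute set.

{MatchID} never appears on the right of any FD, so every key must include it.
Closure of {MatchID, PlayerID} is {City, CoachID, League, MatchID, PlayerID, Position, Season, Stadium}, the whole schema; {MatchID, PlayerID} is a candidate key.
Closure of {MatchID, Position} is {City, CoachID, League, MatchID, PlayerID, Position, Season, Stadium}, the whole schema; {MatchID, Position} is a candidate key.
Closure of {MatchID, Stadium} is {City, CoachID, League, MatchID, PlayerID, Position, Season, Stadium}, the whole schema; {MatchID, Stadium} is a candidate key.
No proper subset of any of these is a key, and no other minimal superkey exists.

{MatchID, PlayerID}, {MatchID, Position}, {MatchID, Stadium}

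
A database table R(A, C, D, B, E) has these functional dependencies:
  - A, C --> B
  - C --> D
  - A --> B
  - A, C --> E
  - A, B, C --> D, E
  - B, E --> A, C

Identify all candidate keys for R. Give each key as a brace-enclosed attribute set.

{A, C}⁺ = {A, B, C, D, E} — all of the relation — so {A, C} is a candidate key.
{A, E}⁺ = {A, B, C, D, E} — all of the relation — so {A, E} is a candidate key.
{B, E}⁺ = {A, B, C, D, E} — all of the relation — so {B, E} is a candidate key.
Any other superkey properly contains one of these, so there are no further candidate keys.

{A, C}, {A, E}, {B, E}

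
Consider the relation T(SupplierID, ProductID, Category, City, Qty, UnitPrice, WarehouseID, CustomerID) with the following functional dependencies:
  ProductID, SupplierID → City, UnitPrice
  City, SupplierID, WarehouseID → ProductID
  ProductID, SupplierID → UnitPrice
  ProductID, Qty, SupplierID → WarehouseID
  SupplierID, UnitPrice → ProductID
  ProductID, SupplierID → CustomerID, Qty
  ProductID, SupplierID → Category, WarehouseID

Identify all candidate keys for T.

No FD produces {SupplierID}, so it must be in every candidate key.
{ProductID, SupplierID} is a candidate key since {ProductID, SupplierID}⁺ = {Category, City, CustomerID, ProductID, Qty, SupplierID, UnitPrice, WarehouseID} covers every attribute.
{SupplierID, UnitPrice} is a candidate key since {SupplierID, UnitPrice}⁺ = {Category, City, CustomerID, ProductID, Qty, SupplierID, UnitPrice, WarehouseID} covers every attribute.
{City, SupplierID, WarehouseID} is a candidate key since {City, SupplierID, WarehouseID}⁺ = {Category, City, CustomerID, ProductID, Qty, SupplierID, UnitPrice, WarehouseID} covers every attribute.
These are minimal and exhaustive — every other superkey contains one of them.

{City, SupplierID, WarehouseID}, {ProductID, SupplierID}, {SupplierID, UnitPrice}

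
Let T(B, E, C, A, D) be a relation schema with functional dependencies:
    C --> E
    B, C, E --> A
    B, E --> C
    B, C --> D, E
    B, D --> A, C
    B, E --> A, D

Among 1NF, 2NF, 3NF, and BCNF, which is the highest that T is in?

Candidate keys: {B, C}, {B, D}, {B, E}. Prime attributes: {B, C, D, E}.
C --> E breaks BCNF: {C}⁺ = {C, E}, so {C} is not a superkey.
But every attribute on its right side ({E}) is prime, and the same holds for every other non-superkey FD, so 3NF still holds.

3NF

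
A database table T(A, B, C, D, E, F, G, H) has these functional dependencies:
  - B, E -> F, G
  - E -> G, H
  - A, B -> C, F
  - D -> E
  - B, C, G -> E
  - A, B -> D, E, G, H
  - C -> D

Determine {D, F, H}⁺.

{D, E, F, G, H}

Start with {D, F, H}.
D -> E applies; add {E} → now {D, E, F, H}.
E -> G, H applies; add {G} → now {D, E, F, G, H}.
No further FD applies.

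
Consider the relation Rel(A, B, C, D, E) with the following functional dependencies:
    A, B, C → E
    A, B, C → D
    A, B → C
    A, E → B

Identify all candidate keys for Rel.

{A, B}, {A, E}

No FD produces {A}, so it must be in every candidate key.
Closure of {A, B} is {A, B, C, D, E}, the whole schema; {A, B} is a candidate key.
Closure of {A, E} is {A, B, C, D, E}, the whole schema; {A, E} is a candidate key.
No proper subset of any of these is a key, and no other minimal superkey exists.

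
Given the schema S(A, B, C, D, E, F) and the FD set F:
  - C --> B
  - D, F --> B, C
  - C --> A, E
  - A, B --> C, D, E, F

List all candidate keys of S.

{A, B}, {C}, {D, F}

{C}⁺ = {A, B, C, D, E, F} — all of the relation — so {C} is a candidate key.
{A, B}⁺ = {A, B, C, D, E, F} — all of the relation — so {A, B} is a candidate key.
{D, F}⁺ = {A, B, C, D, E, F} — all of the relation — so {D, F} is a candidate key.
No proper subset of any of these is a key, and no other minimal superkey exists.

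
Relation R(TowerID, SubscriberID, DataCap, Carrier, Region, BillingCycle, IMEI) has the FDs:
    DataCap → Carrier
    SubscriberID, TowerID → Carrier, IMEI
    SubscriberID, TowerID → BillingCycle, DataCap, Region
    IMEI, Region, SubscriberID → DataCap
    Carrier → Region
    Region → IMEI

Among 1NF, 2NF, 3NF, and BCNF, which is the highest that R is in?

Candidate key: {SubscriberID, TowerID}. Prime attributes: {SubscriberID, TowerID}.
DataCap → Carrier: {DataCap}⁺ = {Carrier, DataCap, IMEI, Region}, which is not all of the attributes, so the left side is not a superkey — BCNF is violated.
DataCap → Carrier has non-prime {Carrier} on the right and a non-superkey on the left, so 3NF fails.
Checking every proper subset of each key, none determines a non-prime attribute — 2NF is satisfied.

2NF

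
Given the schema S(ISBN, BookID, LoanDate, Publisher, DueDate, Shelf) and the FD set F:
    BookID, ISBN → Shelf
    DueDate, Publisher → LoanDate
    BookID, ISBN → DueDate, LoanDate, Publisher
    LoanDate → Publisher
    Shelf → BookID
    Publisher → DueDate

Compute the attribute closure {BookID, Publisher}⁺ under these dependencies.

Start with {BookID, Publisher}.
Publisher → DueDate applies; add {DueDate} → now {BookID, DueDate, Publisher}.
DueDate, Publisher → LoanDate applies; add {LoanDate} → now {BookID, DueDate, LoanDate, Publisher}.
No further FD applies.

{BookID, DueDate, LoanDate, Publisher}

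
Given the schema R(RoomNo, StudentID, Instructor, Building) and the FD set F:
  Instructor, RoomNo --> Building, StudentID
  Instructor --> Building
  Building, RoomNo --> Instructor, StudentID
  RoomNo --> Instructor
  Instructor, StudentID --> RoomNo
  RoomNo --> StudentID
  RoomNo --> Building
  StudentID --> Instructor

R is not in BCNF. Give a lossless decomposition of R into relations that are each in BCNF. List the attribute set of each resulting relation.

Candidate keys of the original relation: {RoomNo}, {StudentID}.
Within {Building, Instructor, RoomNo, StudentID}: {Instructor}⁺ ∩ {Building, Instructor, RoomNo, StudentID} = {Building, Instructor}, not the whole set, so Instructor --> Building violates BCNF; decompose into {Building, Instructor} and {Instructor, RoomNo, StudentID}.
{Building, Instructor} is in BCNF.
{Instructor, RoomNo, StudentID} is in BCNF.

{Building, Instructor}; {Instructor, RoomNo, StudentID}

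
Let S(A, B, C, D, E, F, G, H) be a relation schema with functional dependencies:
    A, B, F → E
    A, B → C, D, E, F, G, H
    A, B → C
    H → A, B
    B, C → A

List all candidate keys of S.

{A, B}, {B, C}, {H}

{H}⁺ = {A, B, C, D, E, F, G, H} — all of the relation — so {H} is a candidate key.
{A, B}⁺ = {A, B, C, D, E, F, G, H} — all of the relation — so {A, B} is a candidate key.
{B, C}⁺ = {A, B, C, D, E, F, G, H} — all of the relation — so {B, C} is a candidate key.
No proper subset of any of these is a key, and no other minimal superkey exists.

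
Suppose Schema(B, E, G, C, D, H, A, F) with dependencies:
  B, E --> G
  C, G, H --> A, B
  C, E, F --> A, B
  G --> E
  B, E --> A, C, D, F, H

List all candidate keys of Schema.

{B, E}⁺ = {A, B, C, D, E, F, G, H}, which is every attribute, so {B, E} is a candidate key.
{B, G}⁺ = {A, B, C, D, E, F, G, H}, which is every attribute, so {B, G} is a candidate key.
{C, E, F}⁺ = {A, B, C, D, E, F, G, H}, which is every attribute, so {C, E, F} is a candidate key.
{C, F, G}⁺ = {A, B, C, D, E, F, G, H}, which is every attribute, so {C, F, G} is a candidate key.
{C, G, H}⁺ = {A, B, C, D, E, F, G, H}, which is every attribute, so {C, G, H} is a candidate key.
No proper subset of any of these is a key, and no other minimal superkey exists.

{B, E}, {B, G}, {C, E, F}, {C, F, G}, {C, G, H}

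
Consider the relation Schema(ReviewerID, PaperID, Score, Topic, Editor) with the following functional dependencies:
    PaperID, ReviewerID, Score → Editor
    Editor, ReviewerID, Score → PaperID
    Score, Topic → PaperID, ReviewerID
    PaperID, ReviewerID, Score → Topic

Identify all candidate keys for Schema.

{Editor, ReviewerID, Score}, {PaperID, ReviewerID, Score}, {Score, Topic}

Attributes never on any right-hand side: {Score} — every candidate key must contain it.
{Score, Topic}⁺ = {Editor, PaperID, ReviewerID, Score, Topic}, which is every attribute, so {Score, Topic} is a candidate key.
{Editor, ReviewerID, Score}⁺ = {Editor, PaperID, ReviewerID, Score, Topic}, which is every attribute, so {Editor, ReviewerID, Score} is a candidate key.
{PaperID, ReviewerID, Score}⁺ = {Editor, PaperID, ReviewerID, Score, Topic}, which is every attribute, so {PaperID, ReviewerID, Score} is a candidate key.
Any other superkey properly contains one of these, so there are no further candidate keys.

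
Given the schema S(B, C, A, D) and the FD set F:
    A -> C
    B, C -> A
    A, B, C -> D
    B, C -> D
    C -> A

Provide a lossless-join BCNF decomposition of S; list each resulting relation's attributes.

{A, B, D}; {A, C}

Candidate keys of the original relation: {A, B}, {B, C}.
In {A, B, C, D}, {A} is not a superkey ({A}⁺ restricted to this set is {A, C}), so split on A -> C into {A, C} and {A, B, D}.
{A, C}: every determinant is a superkey — BCNF.
{A, B, D}: every determinant is a superkey — BCNF.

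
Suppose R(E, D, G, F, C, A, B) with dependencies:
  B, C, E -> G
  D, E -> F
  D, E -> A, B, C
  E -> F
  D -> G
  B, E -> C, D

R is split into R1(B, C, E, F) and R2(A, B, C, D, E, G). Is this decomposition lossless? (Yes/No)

Yes

R1 ∩ R2 = {B, C, E}; its closure under F is {A, B, C, D, E, F, G}.
R1 is contained in that closure, so R1 ∩ R2 -> R1 holds and the join is lossless.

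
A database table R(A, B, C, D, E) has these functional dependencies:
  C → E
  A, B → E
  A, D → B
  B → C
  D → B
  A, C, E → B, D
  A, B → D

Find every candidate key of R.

Attributes never on any right-hand side: {A} — every candidate key must contain it.
{A, B}⁺ = {A, B, C, D, E} — all of the relation — so {A, B} is a candidate key.
{A, C}⁺ = {A, B, C, D, E} — all of the relation — so {A, C} is a candidate key.
{A, D}⁺ = {A, B, C, D, E} — all of the relation — so {A, D} is a candidate key.
No proper subset of any of these is a key, and no other minimal superkey exists.

{A, B}, {A, C}, {A, D}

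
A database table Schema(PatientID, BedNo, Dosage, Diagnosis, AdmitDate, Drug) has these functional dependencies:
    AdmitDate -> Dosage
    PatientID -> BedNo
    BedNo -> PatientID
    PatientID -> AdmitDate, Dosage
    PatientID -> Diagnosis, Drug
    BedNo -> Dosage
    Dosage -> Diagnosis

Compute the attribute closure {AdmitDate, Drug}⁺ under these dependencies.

Start with {AdmitDate, Drug}.
AdmitDate -> Dosage applies; add {Dosage} → now {AdmitDate, Dosage, Drug}.
Dosage -> Diagnosis applies; add {Diagnosis} → now {AdmitDate, Diagnosis, Dosage, Drug}.
No further FD applies.

{AdmitDate, Diagnosis, Dosage, Drug}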